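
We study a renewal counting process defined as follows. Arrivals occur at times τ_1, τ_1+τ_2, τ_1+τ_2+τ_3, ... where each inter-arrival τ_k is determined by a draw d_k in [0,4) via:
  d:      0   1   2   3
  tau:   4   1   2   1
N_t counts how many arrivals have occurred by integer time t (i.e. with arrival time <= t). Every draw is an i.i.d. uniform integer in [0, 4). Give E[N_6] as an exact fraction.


189/64

Inter-arrival values over d=0..3: [4, 1, 2, 1]
Each d has probability 1/4, so the pmf of τ is: f(1) = 1/2, f(2) = 1/4, f(4) = 1/4
Renewal equation for m(n) = E[N_n]: condition on τ_1 = k (if k <= n, one arrival plus a fresh copy on the remaining n−k steps): m(n) = F(n) + Σ_{k<=n} f(k)·m(n−k), where F(n) = P(τ <= n) and m(0) = 0
m(1) = F(1) = 1/2
m(2) = F(2) + f(1)·m(1) = 3/4 + 1/2·1/2 = 1
m(3) = F(3) + f(1)·m(2) + f(2)·m(1) = 3/4 + 1/2·1 + 1/4·1/2 = 11/8
m(4) = F(4) + f(1)·m(3) + f(2)·m(2) = 1 + 1/2·11/8 + 1/4·1 = 31/16
m(5) = F(5) + f(1)·m(4) + f(2)·m(3) + f(4)·m(1) = 1 + 1/2·31/16 + 1/4·11/8 + 1/4·1/2 = 39/16
m(6) = F(6) + f(1)·m(5) + f(2)·m(4) + f(4)·m(2) = 1 + 1/2·39/16 + 1/4·31/16 + 1/4·1 = 189/64
E[N_6] = m(6) = 189/64


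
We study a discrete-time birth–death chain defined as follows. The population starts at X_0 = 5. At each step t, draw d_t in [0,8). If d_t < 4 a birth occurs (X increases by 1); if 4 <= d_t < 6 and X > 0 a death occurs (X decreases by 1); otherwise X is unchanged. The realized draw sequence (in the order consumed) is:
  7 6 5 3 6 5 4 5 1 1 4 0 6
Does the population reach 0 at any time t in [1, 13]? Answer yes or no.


no

t=0: X=5, d=7 → hold, X_1=5
t=1: X=5, d=6 → hold, X_2=5
t=2: X=5, d=5 → death, X_3=4
t=3: X=4, d=3 → birth, X_4=5
t=4: X=5, d=6 → hold, X_5=5
t=5: X=5, d=5 → death, X_6=4
t=6: X=4, d=4 → death, X_7=3
t=7: X=3, d=5 → death, X_8=2
t=8: X=2, d=1 → birth, X_9=3
t=9: X=3, d=1 → birth, X_10=4
t=10: X=4, d=4 → death, X_11=3
t=11: X=3, d=0 → birth, X_12=4
t=12: X=4, d=6 → hold, X_13=4


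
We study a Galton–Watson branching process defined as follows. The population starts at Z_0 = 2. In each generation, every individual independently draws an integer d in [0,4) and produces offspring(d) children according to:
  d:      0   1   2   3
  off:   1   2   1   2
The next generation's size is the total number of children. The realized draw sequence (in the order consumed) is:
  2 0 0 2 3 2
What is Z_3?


gen 0: Z_0=2, draws=[2, 0], offspring=[1, 1], Z_1=2
gen 1: Z_1=2, draws=[0, 2], offspring=[1, 1], Z_2=2
gen 2: Z_2=2, draws=[3, 2], offspring=[2, 1], Z_3=3

3


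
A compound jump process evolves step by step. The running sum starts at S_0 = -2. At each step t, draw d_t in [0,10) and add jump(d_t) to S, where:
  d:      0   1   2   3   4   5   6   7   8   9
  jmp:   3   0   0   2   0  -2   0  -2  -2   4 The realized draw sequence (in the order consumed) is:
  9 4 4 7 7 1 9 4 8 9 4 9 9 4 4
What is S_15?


12

t=0: S=-2, d=9, jump=4, S_1=2
t=1: S=2, d=4, jump=0, S_2=2
t=2: S=2, d=4, jump=0, S_3=2
t=3: S=2, d=7, jump=-2, S_4=0
t=4: S=0, d=7, jump=-2, S_5=-2
t=5: S=-2, d=1, jump=0, S_6=-2
t=6: S=-2, d=9, jump=4, S_7=2
t=7: S=2, d=4, jump=0, S_8=2
t=8: S=2, d=8, jump=-2, S_9=0
t=9: S=0, d=9, jump=4, S_10=4
t=10: S=4, d=4, jump=0, S_11=4
t=11: S=4, d=9, jump=4, S_12=8
t=12: S=8, d=9, jump=4, S_13=12
t=13: S=12, d=4, jump=0, S_14=12
t=14: S=12, d=4, jump=0, S_15=12


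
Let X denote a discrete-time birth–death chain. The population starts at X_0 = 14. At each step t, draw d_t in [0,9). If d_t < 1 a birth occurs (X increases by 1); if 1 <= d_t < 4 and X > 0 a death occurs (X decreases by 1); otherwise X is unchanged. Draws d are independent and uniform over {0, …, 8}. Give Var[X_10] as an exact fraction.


320/81

X can drop by at most 1 per step and X_0 = 14 > T = 10, so X_t >= 14 − t >= 4 > 0 for every t <= 10: the floor at 0 (the 'and X > 0' condition) never binds. Hence X_10 = X_0 + Σ_{t<10} Y_t with i.i.d. increments Y_t = y(d_t) ∈ {+1, −1, 0}.
Outcome values over d=0..8: [1, -1, -1, -1, 0, 0, 0, 0, 0]
Σy = -2, Σy² = 4, M = 9
μ = -2/9 = -2/9,  σ² = 4/9 − (-2/9)² = 32/81
Independent increments: Var[X_10] = 10·σ² = 10·(32/81) = 320/81


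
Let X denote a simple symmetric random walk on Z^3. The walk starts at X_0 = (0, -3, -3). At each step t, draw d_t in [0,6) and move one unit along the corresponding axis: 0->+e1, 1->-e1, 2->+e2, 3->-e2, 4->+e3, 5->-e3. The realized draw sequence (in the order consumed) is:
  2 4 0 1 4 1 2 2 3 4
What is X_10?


(-1, -1, 0)

t=0: X=(0, -3, -3), d=2 → +e2, X_1=(0, -2, -3)
t=1: X=(0, -2, -3), d=4 → +e3, X_2=(0, -2, -2)
t=2: X=(0, -2, -2), d=0 → +e1, X_3=(1, -2, -2)
t=3: X=(1, -2, -2), d=1 → -e1, X_4=(0, -2, -2)
t=4: X=(0, -2, -2), d=4 → +e3, X_5=(0, -2, -1)
t=5: X=(0, -2, -1), d=1 → -e1, X_6=(-1, -2, -1)
t=6: X=(-1, -2, -1), d=2 → +e2, X_7=(-1, -1, -1)
t=7: X=(-1, -1, -1), d=2 → +e2, X_8=(-1, 0, -1)
t=8: X=(-1, 0, -1), d=3 → -e2, X_9=(-1, -1, -1)
t=9: X=(-1, -1, -1), d=4 → +e3, X_10=(-1, -1, 0)


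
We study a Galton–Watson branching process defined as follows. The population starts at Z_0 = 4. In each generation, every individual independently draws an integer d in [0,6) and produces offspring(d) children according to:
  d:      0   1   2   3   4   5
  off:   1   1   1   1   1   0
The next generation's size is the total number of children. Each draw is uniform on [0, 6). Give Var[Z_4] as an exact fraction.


419375/419904

Outcome values over d=0..5: [1, 1, 1, 1, 1, 0]
Σy = 5, Σy² = 5, M = 6
μ = 5/6 = 5/6,  σ² = 5/6 − (5/6)² = 5/36
V_0 = 0, E_0 = 4
V_1 = 5/36·E_0 + (5/6)²·V_0 = 5/9;  E_1 = 10/3
V_2 = 5/36·E_1 + (5/6)²·V_1 = 275/324;  E_2 = 25/9
V_3 = 5/36·E_2 + (5/6)²·V_2 = 11375/11664;  E_3 = 125/54
V_4 = 5/36·E_3 + (5/6)²·V_3 = 419375/419904;  E_4 = 625/324


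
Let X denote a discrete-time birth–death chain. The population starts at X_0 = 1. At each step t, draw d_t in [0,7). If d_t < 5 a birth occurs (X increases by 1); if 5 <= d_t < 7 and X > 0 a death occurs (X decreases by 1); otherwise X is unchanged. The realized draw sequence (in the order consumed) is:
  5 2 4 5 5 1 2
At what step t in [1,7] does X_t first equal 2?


t=0: X=1, d=5 → death, X_1=0
t=1: X=0, d=2 → birth, X_2=1
t=2: X=1, d=4 → birth, X_3=2
t=3: X=2, d=5 → death, X_4=1
t=4: X=1, d=5 → death, X_5=0
t=5: X=0, d=1 → birth, X_6=1
t=6: X=1, d=2 → birth, X_7=2

3


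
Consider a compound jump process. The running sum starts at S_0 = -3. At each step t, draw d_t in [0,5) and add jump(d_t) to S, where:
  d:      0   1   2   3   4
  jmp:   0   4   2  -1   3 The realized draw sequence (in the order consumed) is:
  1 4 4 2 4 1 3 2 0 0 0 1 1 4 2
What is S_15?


t=0: S=-3, d=1, jump=4, S_1=1
t=1: S=1, d=4, jump=3, S_2=4
t=2: S=4, d=4, jump=3, S_3=7
t=3: S=7, d=2, jump=2, S_4=9
t=4: S=9, d=4, jump=3, S_5=12
t=5: S=12, d=1, jump=4, S_6=16
t=6: S=16, d=3, jump=-1, S_7=15
t=7: S=15, d=2, jump=2, S_8=17
t=8: S=17, d=0, jump=0, S_9=17
t=9: S=17, d=0, jump=0, S_10=17
t=10: S=17, d=0, jump=0, S_11=17
t=11: S=17, d=1, jump=4, S_12=21
t=12: S=21, d=1, jump=4, S_13=25
t=13: S=25, d=4, jump=3, S_14=28
t=14: S=28, d=2, jump=2, S_15=30

30


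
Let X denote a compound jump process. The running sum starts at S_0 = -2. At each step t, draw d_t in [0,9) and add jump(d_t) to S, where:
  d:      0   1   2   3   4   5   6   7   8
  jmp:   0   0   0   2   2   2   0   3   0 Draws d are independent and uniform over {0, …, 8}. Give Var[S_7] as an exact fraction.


28/3

Outcome values over d=0..8: [0, 0, 0, 2, 2, 2, 0, 3, 0]
Σy = 9, Σy² = 21, M = 9
μ = 9/9 = 1,  σ² = 21/9 − (1)² = 4/3
Independent increments: Var[S_7] = 7·σ² = 7·(4/3) = 28/3


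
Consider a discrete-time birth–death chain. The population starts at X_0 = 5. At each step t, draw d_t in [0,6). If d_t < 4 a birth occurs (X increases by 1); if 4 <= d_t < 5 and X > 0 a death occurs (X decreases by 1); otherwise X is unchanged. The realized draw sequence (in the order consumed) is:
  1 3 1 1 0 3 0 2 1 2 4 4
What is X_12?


13

t=0: X=5, d=1 → birth, X_1=6
t=1: X=6, d=3 → birth, X_2=7
t=2: X=7, d=1 → birth, X_3=8
t=3: X=8, d=1 → birth, X_4=9
t=4: X=9, d=0 → birth, X_5=10
t=5: X=10, d=3 → birth, X_6=11
t=6: X=11, d=0 → birth, X_7=12
t=7: X=12, d=2 → birth, X_8=13
t=8: X=13, d=1 → birth, X_9=14
t=9: X=14, d=2 → birth, X_10=15
t=10: X=15, d=4 → death, X_11=14
t=11: X=14, d=4 → death, X_12=13


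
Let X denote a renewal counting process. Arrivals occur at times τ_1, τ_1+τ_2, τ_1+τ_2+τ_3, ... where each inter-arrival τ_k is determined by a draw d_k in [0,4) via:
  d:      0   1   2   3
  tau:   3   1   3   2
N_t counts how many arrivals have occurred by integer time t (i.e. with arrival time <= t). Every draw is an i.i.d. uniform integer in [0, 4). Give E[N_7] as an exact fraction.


Inter-arrival values over d=0..3: [3, 1, 3, 2]
Each d has probability 1/4, so the pmf of τ is: f(1) = 1/4, f(2) = 1/4, f(3) = 1/2
Renewal equation for m(n) = E[N_n]: condition on τ_1 = k (if k <= n, one arrival plus a fresh copy on the remaining n−k steps): m(n) = F(n) + Σ_{k<=n} f(k)·m(n−k), where F(n) = P(τ <= n) and m(0) = 0
m(1) = F(1) = 1/4
m(2) = F(2) + f(1)·m(1) = 1/2 + 1/4·1/4 = 9/16
m(3) = F(3) + f(1)·m(2) + f(2)·m(1) = 1 + 1/4·9/16 + 1/4·1/4 = 77/64
m(4) = F(4) + f(1)·m(3) + f(2)·m(2) + f(3)·m(1) = 1 + 1/4·77/64 + 1/4·9/16 + 1/2·1/4 = 401/256
m(5) = F(5) + f(1)·m(4) + f(2)·m(3) + f(3)·m(2) = 1 + 1/4·401/256 + 1/4·77/64 + 1/2·9/16 = 2021/1024
m(6) = F(6) + f(1)·m(5) + f(2)·m(4) + f(3)·m(3) = 1 + 1/4·2021/1024 + 1/4·401/256 + 1/2·77/64 = 10185/4096
m(7) = F(7) + f(1)·m(6) + f(2)·m(5) + f(3)·m(4) = 1 + 1/4·10185/4096 + 1/4·2021/1024 + 1/2·401/256 = 47485/16384
E[N_7] = m(7) = 47485/16384

47485/16384


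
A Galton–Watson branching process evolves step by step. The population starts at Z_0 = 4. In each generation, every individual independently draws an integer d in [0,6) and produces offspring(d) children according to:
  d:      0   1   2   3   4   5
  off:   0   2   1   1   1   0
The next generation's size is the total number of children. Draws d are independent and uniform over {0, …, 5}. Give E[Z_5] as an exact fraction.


3125/1944

Outcome values over d=0..5: [0, 2, 1, 1, 1, 0]
Σy = 5, Σy² = 7, M = 6
μ = 5/6 = 5/6,  σ² = 7/6 − (5/6)² = 17/36
E[Z_0] = 4
E[Z_1] = 5/6·E[Z_0] = 10/3
E[Z_2] = 5/6·E[Z_1] = 25/9
E[Z_3] = 5/6·E[Z_2] = 125/54
E[Z_4] = 5/6·E[Z_3] = 625/324
E[Z_5] = 5/6·E[Z_4] = 3125/1944


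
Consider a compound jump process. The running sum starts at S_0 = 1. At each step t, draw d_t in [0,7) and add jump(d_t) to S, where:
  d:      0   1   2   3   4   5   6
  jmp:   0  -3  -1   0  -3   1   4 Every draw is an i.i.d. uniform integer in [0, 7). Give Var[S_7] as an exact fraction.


Outcome values over d=0..6: [0, -3, -1, 0, -3, 1, 4]
Σy = -2, Σy² = 36, M = 7
μ = -2/7 = -2/7,  σ² = 36/7 − (-2/7)² = 248/49
Independent increments: Var[S_7] = 7·σ² = 7·(248/49) = 248/7

248/7


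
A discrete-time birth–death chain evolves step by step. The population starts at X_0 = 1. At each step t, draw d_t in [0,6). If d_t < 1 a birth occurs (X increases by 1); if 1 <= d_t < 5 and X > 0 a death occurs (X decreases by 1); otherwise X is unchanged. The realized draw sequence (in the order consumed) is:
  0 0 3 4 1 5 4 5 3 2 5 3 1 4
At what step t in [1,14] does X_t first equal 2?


t=0: X=1, d=0 → birth, X_1=2
t=1: X=2, d=0 → birth, X_2=3
t=2: X=3, d=3 → death, X_3=2
t=3: X=2, d=4 → death, X_4=1
t=4: X=1, d=1 → death, X_5=0
t=5: X=0, d=5 → hold, X_6=0
t=6: X=0, d=4 → hold, X_7=0
t=7: X=0, d=5 → hold, X_8=0
t=8: X=0, d=3 → hold, X_9=0
t=9: X=0, d=2 → hold, X_10=0
t=10: X=0, d=5 → hold, X_11=0
t=11: X=0, d=3 → hold, X_12=0
t=12: X=0, d=1 → hold, X_13=0
t=13: X=0, d=4 → hold, X_14=0

1


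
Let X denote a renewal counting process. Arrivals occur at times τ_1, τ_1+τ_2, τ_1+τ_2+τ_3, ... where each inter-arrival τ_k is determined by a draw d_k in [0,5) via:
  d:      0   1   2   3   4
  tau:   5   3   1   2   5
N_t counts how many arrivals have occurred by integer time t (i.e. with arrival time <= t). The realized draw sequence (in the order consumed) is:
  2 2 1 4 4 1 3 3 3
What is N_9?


3

draw d_1=2: τ_1=1, arrival time A_1=1
draw d_2=2: τ_2=1, arrival time A_2=2
draw d_3=1: τ_3=3, arrival time A_3=5
draw d_4=4: τ_4=5, arrival time A_4=10
draw d_5=4: τ_5=5, arrival time A_5=15
draw d_6=1: τ_6=3, arrival time A_6=18
draw d_7=3: τ_7=2, arrival time A_7=20
draw d_8=3: τ_8=2, arrival time A_8=22
draw d_9=3: τ_9=2, arrival time A_9=24
N_t over t=0..9: 0:0 1:1 2:2 3:2 4:2 5:3 6:3 7:3 8:3 9:3


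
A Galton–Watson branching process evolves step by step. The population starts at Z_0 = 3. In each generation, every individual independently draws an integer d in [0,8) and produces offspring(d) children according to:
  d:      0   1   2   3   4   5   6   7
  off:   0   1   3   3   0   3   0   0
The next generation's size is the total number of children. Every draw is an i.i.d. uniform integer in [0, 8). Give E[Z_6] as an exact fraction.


Outcome values over d=0..7: [0, 1, 3, 3, 0, 3, 0, 0]
Σy = 10, Σy² = 28, M = 8
μ = 10/8 = 5/4,  σ² = 28/8 − (5/4)² = 31/16
E[Z_0] = 3
E[Z_1] = 5/4·E[Z_0] = 15/4
E[Z_2] = 5/4·E[Z_1] = 75/16
E[Z_3] = 5/4·E[Z_2] = 375/64
E[Z_4] = 5/4·E[Z_3] = 1875/256
E[Z_5] = 5/4·E[Z_4] = 9375/1024
E[Z_6] = 5/4·E[Z_5] = 46875/4096

46875/4096


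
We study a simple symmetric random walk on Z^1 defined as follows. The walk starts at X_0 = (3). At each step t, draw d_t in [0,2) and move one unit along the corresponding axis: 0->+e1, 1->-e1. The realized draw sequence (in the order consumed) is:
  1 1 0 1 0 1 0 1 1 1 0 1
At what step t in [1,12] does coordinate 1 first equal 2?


1

t=0: X=(3), d=1 → -e1, X_1=(2)
t=1: X=(2), d=1 → -e1, X_2=(1)
t=2: X=(1), d=0 → +e1, X_3=(2)
t=3: X=(2), d=1 → -e1, X_4=(1)
t=4: X=(1), d=0 → +e1, X_5=(2)
t=5: X=(2), d=1 → -e1, X_6=(1)
t=6: X=(1), d=0 → +e1, X_7=(2)
t=7: X=(2), d=1 → -e1, X_8=(1)
t=8: X=(1), d=1 → -e1, X_9=(0)
t=9: X=(0), d=1 → -e1, X_10=(-1)
t=10: X=(-1), d=0 → +e1, X_11=(0)
t=11: X=(0), d=1 → -e1, X_12=(-1)


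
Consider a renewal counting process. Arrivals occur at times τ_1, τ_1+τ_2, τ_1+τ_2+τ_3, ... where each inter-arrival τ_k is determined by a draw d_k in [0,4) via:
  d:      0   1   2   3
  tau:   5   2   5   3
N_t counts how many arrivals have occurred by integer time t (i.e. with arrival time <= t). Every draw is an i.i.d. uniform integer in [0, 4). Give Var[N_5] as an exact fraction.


Inter-arrival values over d=0..3: [5, 2, 5, 3]
Each d has probability 1/4, so the pmf of τ is: f(2) = 1/4, f(3) = 1/4, f(5) = 1/2
Let p_n(j) = P(N_n = j), with p_0 = [1]. Condition on τ_1: p_n(0) = P(τ > n), and for j >= 1, p_n(j) = Σ_{k<=n} f(k)·p_{n−k}(j−1)
p_1 = [1]  (j = 0)
p_2 = [3/4, 1/4]  (j = 0..1)
p_3 = [1/2, 1/2]  (j = 0..1)
p_4 = [1/2, 7/16, 1/16]  (j = 0..2)
p_5 = [0, 13/16, 3/16]  (j = 0..2)
E[N_5] = Σ j·p_5(j) = 19/16;  E[N_5²] = Σ j²·p_5(j) = 25/16
Var[N_5] = 25/16 − (19/16)² = 39/256

39/256


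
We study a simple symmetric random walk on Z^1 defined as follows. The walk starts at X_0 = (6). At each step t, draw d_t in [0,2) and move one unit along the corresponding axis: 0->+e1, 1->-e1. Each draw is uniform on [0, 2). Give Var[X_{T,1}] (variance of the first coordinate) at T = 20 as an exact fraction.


20

Outcome values over d=0..1: [1, -1]
Σy = 0, Σy² = 2, M = 2
μ = 0/2 = 0,  σ² = 2/2 − (0)² = 1
Independent increments: Var[X_20] = 20·σ² = 20·(1) = 20


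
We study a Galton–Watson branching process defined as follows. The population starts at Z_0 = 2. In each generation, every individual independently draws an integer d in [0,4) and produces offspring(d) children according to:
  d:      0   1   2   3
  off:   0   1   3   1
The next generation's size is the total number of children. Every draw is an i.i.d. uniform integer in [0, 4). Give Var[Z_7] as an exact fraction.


Outcome values over d=0..3: [0, 1, 3, 1]
Σy = 5, Σy² = 11, M = 4
μ = 5/4 = 5/4,  σ² = 11/4 − (5/4)² = 19/16
V_0 = 0, E_0 = 2
V_1 = 19/16·E_0 + (5/4)²·V_0 = 19/8;  E_1 = 5/2
V_2 = 19/16·E_1 + (5/4)²·V_1 = 855/128;  E_2 = 25/8
V_3 = 19/16·E_2 + (5/4)²·V_2 = 28975/2048;  E_3 = 125/32
V_4 = 19/16·E_3 + (5/4)²·V_3 = 876375/32768;  E_4 = 625/128
V_5 = 19/16·E_4 + (5/4)²·V_4 = 24949375/524288;  E_5 = 3125/512
V_6 = 19/16·E_5 + (5/4)²·V_5 = 684534375/8388608;  E_6 = 15625/2048
V_7 = 19/16·E_6 + (5/4)²·V_6 = 18329359375/134217728;  E_7 = 78125/8192

18329359375/134217728


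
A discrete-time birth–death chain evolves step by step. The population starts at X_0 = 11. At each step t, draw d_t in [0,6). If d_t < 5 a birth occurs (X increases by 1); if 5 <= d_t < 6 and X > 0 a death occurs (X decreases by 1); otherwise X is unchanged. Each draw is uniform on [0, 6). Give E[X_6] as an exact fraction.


15

X can drop by at most 1 per step and X_0 = 11 > T = 6, so X_t >= 11 − t >= 5 > 0 for every t <= 6: the floor at 0 (the 'and X > 0' condition) never binds. Hence X_6 = X_0 + Σ_{t<6} Y_t with i.i.d. increments Y_t = y(d_t) ∈ {+1, −1, 0}.
Outcome values over d=0..5: [1, 1, 1, 1, 1, -1]
Σy = 4, Σy² = 6, M = 6
μ = 4/6 = 2/3,  σ² = 6/6 − (2/3)² = 5/9
E[X_6] = 11 + 6·(2/3) = 15


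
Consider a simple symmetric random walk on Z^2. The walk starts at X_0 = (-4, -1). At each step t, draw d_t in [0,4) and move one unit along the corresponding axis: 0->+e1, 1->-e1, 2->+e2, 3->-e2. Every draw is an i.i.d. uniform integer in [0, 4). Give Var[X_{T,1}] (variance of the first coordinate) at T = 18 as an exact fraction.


Outcome values over d=0..3: [1, -1, 0, 0]
Σy = 0, Σy² = 2, M = 4
μ = 0/4 = 0,  σ² = 2/4 − (0)² = 1/2
Independent increments: Var[X_18] = 18·σ² = 18·(1/2) = 9

9


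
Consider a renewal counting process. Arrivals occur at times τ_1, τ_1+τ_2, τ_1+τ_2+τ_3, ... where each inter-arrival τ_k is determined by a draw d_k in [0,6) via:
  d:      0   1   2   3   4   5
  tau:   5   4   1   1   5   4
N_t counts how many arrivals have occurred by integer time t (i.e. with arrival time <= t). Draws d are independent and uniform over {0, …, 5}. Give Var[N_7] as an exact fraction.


4349504/4782969

Inter-arrival values over d=0..5: [5, 4, 1, 1, 5, 4]
Each d has probability 1/6, so the pmf of τ is: f(1) = 1/3, f(4) = 1/3, f(5) = 1/3
Let p_n(j) = P(N_n = j), with p_0 = [1]. Condition on τ_1: p_n(0) = P(τ > n), and for j >= 1, p_n(j) = Σ_{k<=n} f(k)·p_{n−k}(j−1)
p_1 = [2/3, 1/3]  (j = 0..1)
p_2 = [2/3, 2/9, 1/9]  (j = 0..2)
p_3 = [2/3, 2/9, 2/27, 1/27]  (j = 0..3)
p_4 = [1/3, 5/9, 2/27, 2/81, 1/81]  (j = 0..4)
p_5 = [0, 2/3, 8/27, 2/81, 2/243, 1/243]  (j = 0..5)
p_6 = [0, 4/9, 11/27, 11/81, 2/243, 2/729, 1/729]  (j = 0..6)
p_7 = [0, 4/9, 8/27, 16/81, 14/243, 2/729, 2/2187, 1/2187]  (j = 0..7)
E[N_7] = Σ j·p_7(j) = 4117/2187;  E[N_7²] = Σ j²·p_7(j) = 9739/2187
Var[N_7] = 9739/2187 − (4117/2187)² = 4349504/4782969


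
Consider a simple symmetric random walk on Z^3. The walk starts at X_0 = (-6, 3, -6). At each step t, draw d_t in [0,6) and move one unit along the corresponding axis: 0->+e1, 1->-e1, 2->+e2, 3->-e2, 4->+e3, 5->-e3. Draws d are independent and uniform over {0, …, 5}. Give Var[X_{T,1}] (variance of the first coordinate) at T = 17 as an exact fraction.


17/3

Outcome values over d=0..5: [1, -1, 0, 0, 0, 0]
Σy = 0, Σy² = 2, M = 6
μ = 0/6 = 0,  σ² = 2/6 − (0)² = 1/3
Independent increments: Var[X_17] = 17·σ² = 17·(1/3) = 17/3


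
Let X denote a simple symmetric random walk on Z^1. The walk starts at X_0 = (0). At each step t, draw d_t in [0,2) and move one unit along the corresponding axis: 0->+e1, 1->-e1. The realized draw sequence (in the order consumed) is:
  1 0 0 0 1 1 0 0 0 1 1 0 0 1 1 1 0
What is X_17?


(1)

t=0: X=(0), d=1 → -e1, X_1=(-1)
t=1: X=(-1), d=0 → +e1, X_2=(0)
t=2: X=(0), d=0 → +e1, X_3=(1)
t=3: X=(1), d=0 → +e1, X_4=(2)
t=4: X=(2), d=1 → -e1, X_5=(1)
t=5: X=(1), d=1 → -e1, X_6=(0)
t=6: X=(0), d=0 → +e1, X_7=(1)
t=7: X=(1), d=0 → +e1, X_8=(2)
t=8: X=(2), d=0 → +e1, X_9=(3)
t=9: X=(3), d=1 → -e1, X_10=(2)
t=10: X=(2), d=1 → -e1, X_11=(1)
t=11: X=(1), d=0 → +e1, X_12=(2)
t=12: X=(2), d=0 → +e1, X_13=(3)
t=13: X=(3), d=1 → -e1, X_14=(2)
t=14: X=(2), d=1 → -e1, X_15=(1)
t=15: X=(1), d=1 → -e1, X_16=(0)
t=16: X=(0), d=0 → +e1, X_17=(1)


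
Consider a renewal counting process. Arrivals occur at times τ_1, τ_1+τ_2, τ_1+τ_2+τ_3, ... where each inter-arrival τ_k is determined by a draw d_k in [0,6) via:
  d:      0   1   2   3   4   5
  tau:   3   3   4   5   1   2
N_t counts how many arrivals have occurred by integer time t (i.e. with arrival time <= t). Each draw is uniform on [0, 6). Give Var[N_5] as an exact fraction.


23241431/60466176

Inter-arrival values over d=0..5: [3, 3, 4, 5, 1, 2]
Each d has probability 1/6, so the pmf of τ is: f(1) = 1/6, f(2) = 1/6, f(3) = 1/3, f(4) = 1/6, f(5) = 1/6
Let p_n(j) = P(N_n = j), with p_0 = [1]. Condition on τ_1: p_n(0) = P(τ > n), and for j >= 1, p_n(j) = Σ_{k<=n} f(k)·p_{n−k}(j−1)
p_1 = [5/6, 1/6]  (j = 0..1)
p_2 = [2/3, 11/36, 1/36]  (j = 0..2)
p_3 = [1/3, 7/12, 17/216, 1/216]  (j = 0..3)
p_4 = [1/6, 11/18, 11/54, 23/1296, 1/1296]  (j = 0..4)
p_5 = [0, 11/18, 71/216, 73/1296, 29/7776, 1/7776]  (j = 0..5)
E[N_5] = Σ j·p_5(j) = 11299/7776;  E[N_5²] = Σ j²·p_5(j) = 6469/2592
Var[N_5] = 6469/2592 − (11299/7776)² = 23241431/60466176


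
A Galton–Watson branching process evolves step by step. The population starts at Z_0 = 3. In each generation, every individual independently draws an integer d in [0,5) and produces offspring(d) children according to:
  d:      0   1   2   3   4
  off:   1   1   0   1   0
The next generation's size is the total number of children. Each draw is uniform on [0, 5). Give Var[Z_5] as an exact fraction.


2100978/9765625

Outcome values over d=0..4: [1, 1, 0, 1, 0]
Σy = 3, Σy² = 3, M = 5
μ = 3/5 = 3/5,  σ² = 3/5 − (3/5)² = 6/25
V_0 = 0, E_0 = 3
V_1 = 6/25·E_0 + (3/5)²·V_0 = 18/25;  E_1 = 9/5
V_2 = 6/25·E_1 + (3/5)²·V_1 = 432/625;  E_2 = 27/25
V_3 = 6/25·E_2 + (3/5)²·V_2 = 7938/15625;  E_3 = 81/125
V_4 = 6/25·E_3 + (3/5)²·V_3 = 132192/390625;  E_4 = 243/625
V_5 = 6/25·E_4 + (3/5)²·V_4 = 2100978/9765625;  E_5 = 729/3125


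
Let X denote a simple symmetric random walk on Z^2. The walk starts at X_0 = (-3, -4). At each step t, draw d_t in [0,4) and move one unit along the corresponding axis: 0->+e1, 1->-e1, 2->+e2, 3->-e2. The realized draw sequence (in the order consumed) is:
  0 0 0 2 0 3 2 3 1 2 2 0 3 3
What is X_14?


(1, -4)

t=0: X=(-3, -4), d=0 → +e1, X_1=(-2, -4)
t=1: X=(-2, -4), d=0 → +e1, X_2=(-1, -4)
t=2: X=(-1, -4), d=0 → +e1, X_3=(0, -4)
t=3: X=(0, -4), d=2 → +e2, X_4=(0, -3)
t=4: X=(0, -3), d=0 → +e1, X_5=(1, -3)
t=5: X=(1, -3), d=3 → -e2, X_6=(1, -4)
t=6: X=(1, -4), d=2 → +e2, X_7=(1, -3)
t=7: X=(1, -3), d=3 → -e2, X_8=(1, -4)
t=8: X=(1, -4), d=1 → -e1, X_9=(0, -4)
t=9: X=(0, -4), d=2 → +e2, X_10=(0, -3)
t=10: X=(0, -3), d=2 → +e2, X_11=(0, -2)
t=11: X=(0, -2), d=0 → +e1, X_12=(1, -2)
t=12: X=(1, -2), d=3 → -e2, X_13=(1, -3)
t=13: X=(1, -3), d=3 → -e2, X_14=(1, -4)


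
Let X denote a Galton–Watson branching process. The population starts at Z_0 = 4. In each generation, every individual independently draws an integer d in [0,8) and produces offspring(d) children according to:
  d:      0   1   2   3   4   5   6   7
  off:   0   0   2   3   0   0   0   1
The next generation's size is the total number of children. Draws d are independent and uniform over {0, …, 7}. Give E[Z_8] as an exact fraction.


Outcome values over d=0..7: [0, 0, 2, 3, 0, 0, 0, 1]
Σy = 6, Σy² = 14, M = 8
μ = 6/8 = 3/4,  σ² = 14/8 − (3/4)² = 19/16
E[Z_0] = 4
E[Z_1] = 3/4·E[Z_0] = 3
E[Z_2] = 3/4·E[Z_1] = 9/4
E[Z_3] = 3/4·E[Z_2] = 27/16
E[Z_4] = 3/4·E[Z_3] = 81/64
E[Z_5] = 3/4·E[Z_4] = 243/256
E[Z_6] = 3/4·E[Z_5] = 729/1024
E[Z_7] = 3/4·E[Z_6] = 2187/4096
E[Z_8] = 3/4·E[Z_7] = 6561/16384

6561/16384


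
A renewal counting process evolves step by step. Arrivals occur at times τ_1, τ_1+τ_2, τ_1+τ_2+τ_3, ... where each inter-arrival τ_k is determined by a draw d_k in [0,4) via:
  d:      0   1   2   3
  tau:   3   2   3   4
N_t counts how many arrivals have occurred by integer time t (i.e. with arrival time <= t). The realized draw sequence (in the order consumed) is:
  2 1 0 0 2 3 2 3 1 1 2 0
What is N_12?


draw d_1=2: τ_1=3, arrival time A_1=3
draw d_2=1: τ_2=2, arrival time A_2=5
draw d_3=0: τ_3=3, arrival time A_3=8
draw d_4=0: τ_4=3, arrival time A_4=11
draw d_5=2: τ_5=3, arrival time A_5=14
draw d_6=3: τ_6=4, arrival time A_6=18
draw d_7=2: τ_7=3, arrival time A_7=21
draw d_8=3: τ_8=4, arrival time A_8=25
draw d_9=1: τ_9=2, arrival time A_9=27
draw d_10=1: τ_10=2, arrival time A_10=29
draw d_11=2: τ_11=3, arrival time A_11=32
draw d_12=0: τ_12=3, arrival time A_12=35
N_t over t=0..12: 0:0 1:0 2:0 3:1 4:1 5:2 6:2 7:2 8:3 9:3 10:3 11:4 12:4

4


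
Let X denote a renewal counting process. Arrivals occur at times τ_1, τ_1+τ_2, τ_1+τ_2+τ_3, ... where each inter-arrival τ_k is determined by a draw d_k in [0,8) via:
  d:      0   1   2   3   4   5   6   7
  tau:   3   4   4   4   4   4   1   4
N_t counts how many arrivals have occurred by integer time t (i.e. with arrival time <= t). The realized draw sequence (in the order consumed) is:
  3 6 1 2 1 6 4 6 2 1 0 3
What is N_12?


3

draw d_1=3: τ_1=4, arrival time A_1=4
draw d_2=6: τ_2=1, arrival time A_2=5
draw d_3=1: τ_3=4, arrival time A_3=9
draw d_4=2: τ_4=4, arrival time A_4=13
draw d_5=1: τ_5=4, arrival time A_5=17
draw d_6=6: τ_6=1, arrival time A_6=18
draw d_7=4: τ_7=4, arrival time A_7=22
draw d_8=6: τ_8=1, arrival time A_8=23
draw d_9=2: τ_9=4, arrival time A_9=27
draw d_10=1: τ_10=4, arrival time A_10=31
draw d_11=0: τ_11=3, arrival time A_11=34
draw d_12=3: τ_12=4, arrival time A_12=38
N_t over t=0..12: 0:0 1:0 2:0 3:0 4:1 5:2 6:2 7:2 8:2 9:3 10:3 11:3 12:3


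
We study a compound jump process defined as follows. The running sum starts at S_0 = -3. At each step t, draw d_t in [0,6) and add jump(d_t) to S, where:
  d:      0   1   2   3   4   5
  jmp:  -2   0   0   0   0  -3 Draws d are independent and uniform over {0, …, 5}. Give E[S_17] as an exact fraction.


-103/6

Outcome values over d=0..5: [-2, 0, 0, 0, 0, -3]
Σy = -5, Σy² = 13, M = 6
μ = -5/6 = -5/6,  σ² = 13/6 − (-5/6)² = 53/36
E[S_17] = -3 + 17·(-5/6) = -103/6


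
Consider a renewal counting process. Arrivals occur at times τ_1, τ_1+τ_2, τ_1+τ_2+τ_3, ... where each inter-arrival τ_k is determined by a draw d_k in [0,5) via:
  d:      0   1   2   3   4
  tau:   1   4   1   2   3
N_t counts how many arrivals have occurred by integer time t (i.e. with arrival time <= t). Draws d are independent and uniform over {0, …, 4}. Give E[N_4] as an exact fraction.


Inter-arrival values over d=0..4: [1, 4, 1, 2, 3]
Each d has probability 1/5, so the pmf of τ is: f(1) = 2/5, f(2) = 1/5, f(3) = 1/5, f(4) = 1/5
Renewal equation for m(n) = E[N_n]: condition on τ_1 = k (if k <= n, one arrival plus a fresh copy on the remaining n−k steps): m(n) = F(n) + Σ_{k<=n} f(k)·m(n−k), where F(n) = P(τ <= n) and m(0) = 0
m(1) = F(1) = 2/5
m(2) = F(2) + f(1)·m(1) = 3/5 + 2/5·2/5 = 19/25
m(3) = F(3) + f(1)·m(2) + f(2)·m(1) = 4/5 + 2/5·19/25 + 1/5·2/5 = 148/125
m(4) = F(4) + f(1)·m(3) + f(2)·m(2) + f(3)·m(1) = 1 + 2/5·148/125 + 1/5·19/25 + 1/5·2/5 = 1066/625
E[N_4] = m(4) = 1066/625

1066/625


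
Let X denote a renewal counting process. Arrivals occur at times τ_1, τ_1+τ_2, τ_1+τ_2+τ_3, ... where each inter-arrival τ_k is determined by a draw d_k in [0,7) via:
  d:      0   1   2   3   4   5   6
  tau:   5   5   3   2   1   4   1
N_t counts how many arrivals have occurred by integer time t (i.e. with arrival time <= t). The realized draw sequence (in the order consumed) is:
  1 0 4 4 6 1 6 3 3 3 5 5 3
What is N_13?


draw d_1=1: τ_1=5, arrival time A_1=5
draw d_2=0: τ_2=5, arrival time A_2=10
draw d_3=4: τ_3=1, arrival time A_3=11
draw d_4=4: τ_4=1, arrival time A_4=12
draw d_5=6: τ_5=1, arrival time A_5=13
draw d_6=1: τ_6=5, arrival time A_6=18
draw d_7=6: τ_7=1, arrival time A_7=19
draw d_8=3: τ_8=2, arrival time A_8=21
draw d_9=3: τ_9=2, arrival time A_9=23
draw d_10=3: τ_10=2, arrival time A_10=25
draw d_11=5: τ_11=4, arrival time A_11=29
draw d_12=5: τ_12=4, arrival time A_12=33
draw d_13=3: τ_13=2, arrival time A_13=35
N_t over t=0..13: 0:0 1:0 2:0 3:0 4:0 5:1 6:1 7:1 8:1 9:1 10:2 11:3 12:4 13:5

5


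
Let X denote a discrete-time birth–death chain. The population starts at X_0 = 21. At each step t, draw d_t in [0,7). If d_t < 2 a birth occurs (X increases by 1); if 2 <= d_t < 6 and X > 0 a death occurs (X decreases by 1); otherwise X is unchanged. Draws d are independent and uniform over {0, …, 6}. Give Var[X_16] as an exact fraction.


X can drop by at most 1 per step and X_0 = 21 > T = 16, so X_t >= 21 − t >= 5 > 0 for every t <= 16: the floor at 0 (the 'and X > 0' condition) never binds. Hence X_16 = X_0 + Σ_{t<16} Y_t with i.i.d. increments Y_t = y(d_t) ∈ {+1, −1, 0}.
Outcome values over d=0..6: [1, 1, -1, -1, -1, -1, 0]
Σy = -2, Σy² = 6, M = 7
μ = -2/7 = -2/7,  σ² = 6/7 − (-2/7)² = 38/49
Independent increments: Var[X_16] = 16·σ² = 16·(38/49) = 608/49

608/49


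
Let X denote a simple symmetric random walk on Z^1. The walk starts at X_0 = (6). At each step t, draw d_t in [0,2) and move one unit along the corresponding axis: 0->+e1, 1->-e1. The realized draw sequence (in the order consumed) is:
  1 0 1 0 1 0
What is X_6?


t=0: X=(6), d=1 → -e1, X_1=(5)
t=1: X=(5), d=0 → +e1, X_2=(6)
t=2: X=(6), d=1 → -e1, X_3=(5)
t=3: X=(5), d=0 → +e1, X_4=(6)
t=4: X=(6), d=1 → -e1, X_5=(5)
t=5: X=(5), d=0 → +e1, X_6=(6)

(6)


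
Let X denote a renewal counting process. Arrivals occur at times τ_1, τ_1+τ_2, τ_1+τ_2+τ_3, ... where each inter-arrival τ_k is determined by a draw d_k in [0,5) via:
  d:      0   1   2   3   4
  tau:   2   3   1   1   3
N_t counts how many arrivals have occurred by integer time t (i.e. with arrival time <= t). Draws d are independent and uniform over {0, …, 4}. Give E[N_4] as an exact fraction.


1166/625

Inter-arrival values over d=0..4: [2, 3, 1, 1, 3]
Each d has probability 1/5, so the pmf of τ is: f(1) = 2/5, f(2) = 1/5, f(3) = 2/5
Renewal equation for m(n) = E[N_n]: condition on τ_1 = k (if k <= n, one arrival plus a fresh copy on the remaining n−k steps): m(n) = F(n) + Σ_{k<=n} f(k)·m(n−k), where F(n) = P(τ <= n) and m(0) = 0
m(1) = F(1) = 2/5
m(2) = F(2) + f(1)·m(1) = 3/5 + 2/5·2/5 = 19/25
m(3) = F(3) + f(1)·m(2) + f(2)·m(1) = 1 + 2/5·19/25 + 1/5·2/5 = 173/125
m(4) = F(4) + f(1)·m(3) + f(2)·m(2) + f(3)·m(1) = 1 + 2/5·173/125 + 1/5·19/25 + 2/5·2/5 = 1166/625
E[N_4] = m(4) = 1166/625


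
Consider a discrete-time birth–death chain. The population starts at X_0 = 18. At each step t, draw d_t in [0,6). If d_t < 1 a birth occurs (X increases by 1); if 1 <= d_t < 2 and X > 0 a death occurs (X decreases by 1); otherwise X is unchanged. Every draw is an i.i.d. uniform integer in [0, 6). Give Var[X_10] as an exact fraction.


10/3

X can drop by at most 1 per step and X_0 = 18 > T = 10, so X_t >= 18 − t >= 8 > 0 for every t <= 10: the floor at 0 (the 'and X > 0' condition) never binds. Hence X_10 = X_0 + Σ_{t<10} Y_t with i.i.d. increments Y_t = y(d_t) ∈ {+1, −1, 0}.
Outcome values over d=0..5: [1, -1, 0, 0, 0, 0]
Σy = 0, Σy² = 2, M = 6
μ = 0/6 = 0,  σ² = 2/6 − (0)² = 1/3
Independent increments: Var[X_10] = 10·σ² = 10·(1/3) = 10/3


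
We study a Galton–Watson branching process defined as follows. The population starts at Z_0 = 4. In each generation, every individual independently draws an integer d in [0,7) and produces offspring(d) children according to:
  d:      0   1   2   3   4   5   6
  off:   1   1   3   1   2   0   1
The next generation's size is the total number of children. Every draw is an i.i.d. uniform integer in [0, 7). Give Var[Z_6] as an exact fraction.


1856984289408/13841287201

Outcome values over d=0..6: [1, 1, 3, 1, 2, 0, 1]
Σy = 9, Σy² = 17, M = 7
μ = 9/7 = 9/7,  σ² = 17/7 − (9/7)² = 38/49
V_0 = 0, E_0 = 4
V_1 = 38/49·E_0 + (9/7)²·V_0 = 152/49;  E_1 = 36/7
V_2 = 38/49·E_1 + (9/7)²·V_1 = 21888/2401;  E_2 = 324/49
V_3 = 38/49·E_2 + (9/7)²·V_2 = 2376216/117649;  E_3 = 2916/343
V_4 = 38/49·E_3 + (9/7)²·V_3 = 230480640/5764801;  E_4 = 26244/2401
V_5 = 38/49·E_4 + (9/7)²·V_4 = 21063381912/282475249;  E_5 = 236196/16807
V_6 = 38/49·E_5 + (9/7)²·V_5 = 1856984289408/13841287201;  E_6 = 2125764/117649


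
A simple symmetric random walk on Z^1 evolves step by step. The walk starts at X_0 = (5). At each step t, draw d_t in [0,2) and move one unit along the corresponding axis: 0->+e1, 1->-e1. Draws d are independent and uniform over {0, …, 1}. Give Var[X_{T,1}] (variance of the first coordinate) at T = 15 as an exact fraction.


Outcome values over d=0..1: [1, -1]
Σy = 0, Σy² = 2, M = 2
μ = 0/2 = 0,  σ² = 2/2 − (0)² = 1
Independent increments: Var[X_15] = 15·σ² = 15·(1) = 15

15


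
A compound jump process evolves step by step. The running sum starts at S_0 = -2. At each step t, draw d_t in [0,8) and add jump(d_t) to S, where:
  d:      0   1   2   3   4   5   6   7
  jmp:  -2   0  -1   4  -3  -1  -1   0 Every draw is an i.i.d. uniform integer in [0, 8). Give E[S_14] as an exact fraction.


Outcome values over d=0..7: [-2, 0, -1, 4, -3, -1, -1, 0]
Σy = -4, Σy² = 32, M = 8
μ = -4/8 = -1/2,  σ² = 32/8 − (-1/2)² = 15/4
E[S_14] = -2 + 14·(-1/2) = -9

-9


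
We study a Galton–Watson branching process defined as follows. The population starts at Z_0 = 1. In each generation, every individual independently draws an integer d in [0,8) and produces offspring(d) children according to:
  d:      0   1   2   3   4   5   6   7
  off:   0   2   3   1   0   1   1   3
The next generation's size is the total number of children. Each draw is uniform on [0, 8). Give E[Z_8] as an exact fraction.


Outcome values over d=0..7: [0, 2, 3, 1, 0, 1, 1, 3]
Σy = 11, Σy² = 25, M = 8
μ = 11/8 = 11/8,  σ² = 25/8 − (11/8)² = 79/64
E[Z_0] = 1
E[Z_1] = 11/8·E[Z_0] = 11/8
E[Z_2] = 11/8·E[Z_1] = 121/64
E[Z_3] = 11/8·E[Z_2] = 1331/512
E[Z_4] = 11/8·E[Z_3] = 14641/4096
E[Z_5] = 11/8·E[Z_4] = 161051/32768
E[Z_6] = 11/8·E[Z_5] = 1771561/262144
E[Z_7] = 11/8·E[Z_6] = 19487171/2097152
E[Z_8] = 11/8·E[Z_7] = 214358881/16777216

214358881/16777216


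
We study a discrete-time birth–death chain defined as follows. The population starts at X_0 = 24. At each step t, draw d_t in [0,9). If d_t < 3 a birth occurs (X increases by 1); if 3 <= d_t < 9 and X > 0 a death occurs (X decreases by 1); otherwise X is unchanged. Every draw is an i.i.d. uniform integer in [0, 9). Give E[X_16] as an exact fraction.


56/3

X can drop by at most 1 per step and X_0 = 24 > T = 16, so X_t >= 24 − t >= 8 > 0 for every t <= 16: the floor at 0 (the 'and X > 0' condition) never binds. Hence X_16 = X_0 + Σ_{t<16} Y_t with i.i.d. increments Y_t = y(d_t) ∈ {+1, −1, 0}.
Outcome values over d=0..8: [1, 1, 1, -1, -1, -1, -1, -1, -1]
Σy = -3, Σy² = 9, M = 9
μ = -3/9 = -1/3,  σ² = 9/9 − (-1/3)² = 8/9
E[X_16] = 24 + 16·(-1/3) = 56/3


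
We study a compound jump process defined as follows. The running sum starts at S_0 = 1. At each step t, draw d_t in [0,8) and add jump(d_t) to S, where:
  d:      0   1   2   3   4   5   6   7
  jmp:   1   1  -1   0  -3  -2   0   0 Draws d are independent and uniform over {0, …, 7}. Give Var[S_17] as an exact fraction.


Outcome values over d=0..7: [1, 1, -1, 0, -3, -2, 0, 0]
Σy = -4, Σy² = 16, M = 8
μ = -4/8 = -1/2,  σ² = 16/8 − (-1/2)² = 7/4
Independent increments: Var[S_17] = 17·σ² = 17·(7/4) = 119/4

119/4


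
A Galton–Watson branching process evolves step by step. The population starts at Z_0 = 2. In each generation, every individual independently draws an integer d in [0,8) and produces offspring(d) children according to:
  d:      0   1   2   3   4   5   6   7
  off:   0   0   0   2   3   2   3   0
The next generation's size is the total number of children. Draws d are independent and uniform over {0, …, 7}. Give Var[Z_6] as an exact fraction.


Outcome values over d=0..7: [0, 0, 0, 2, 3, 2, 3, 0]
Σy = 10, Σy² = 26, M = 8
μ = 10/8 = 5/4,  σ² = 26/8 − (5/4)² = 27/16
V_0 = 0, E_0 = 2
V_1 = 27/16·E_0 + (5/4)²·V_0 = 27/8;  E_1 = 5/2
V_2 = 27/16·E_1 + (5/4)²·V_1 = 1215/128;  E_2 = 25/8
V_3 = 27/16·E_2 + (5/4)²·V_2 = 41175/2048;  E_3 = 125/32
V_4 = 27/16·E_3 + (5/4)²·V_3 = 1245375/32768;  E_4 = 625/128
V_5 = 27/16·E_4 + (5/4)²·V_4 = 35454375/524288;  E_5 = 3125/512
V_6 = 27/16·E_5 + (5/4)²·V_5 = 972759375/8388608;  E_6 = 15625/2048

972759375/8388608


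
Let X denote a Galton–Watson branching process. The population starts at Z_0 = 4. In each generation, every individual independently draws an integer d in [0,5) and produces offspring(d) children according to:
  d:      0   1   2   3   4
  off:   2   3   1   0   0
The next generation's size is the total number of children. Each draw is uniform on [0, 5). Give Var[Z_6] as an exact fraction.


Outcome values over d=0..4: [2, 3, 1, 0, 0]
Σy = 6, Σy² = 14, M = 5
μ = 6/5 = 6/5,  σ² = 14/5 − (6/5)² = 34/25
V_0 = 0, E_0 = 4
V_1 = 34/25·E_0 + (6/5)²·V_0 = 136/25;  E_1 = 24/5
V_2 = 34/25·E_1 + (6/5)²·V_1 = 8976/625;  E_2 = 144/25
V_3 = 34/25·E_2 + (6/5)²·V_2 = 445536/15625;  E_3 = 864/125
V_4 = 34/25·E_3 + (6/5)²·V_3 = 19711296/390625;  E_4 = 5184/625
V_5 = 34/25·E_4 + (6/5)²·V_4 = 819766656/9765625;  E_5 = 31104/3125
V_6 = 34/25·E_5 + (6/5)²·V_5 = 32816399616/244140625;  E_6 = 186624/15625

32816399616/244140625


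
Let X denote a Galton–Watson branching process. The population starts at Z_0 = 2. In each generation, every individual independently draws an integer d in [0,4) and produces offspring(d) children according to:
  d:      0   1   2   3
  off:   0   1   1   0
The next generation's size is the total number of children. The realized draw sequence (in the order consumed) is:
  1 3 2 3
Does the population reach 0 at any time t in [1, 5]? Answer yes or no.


yes

gen 0: Z_0=2, draws=[1, 3], offspring=[1, 0], Z_1=1
gen 1: Z_1=1, draws=[2], offspring=[1], Z_2=1
gen 2: Z_2=1, draws=[3], offspring=[0], Z_3=0
gen 3: Z_3=0, draws=[], offspring=[], Z_4=0
gen 4: Z_4=0, draws=[], offspring=[], Z_5=0


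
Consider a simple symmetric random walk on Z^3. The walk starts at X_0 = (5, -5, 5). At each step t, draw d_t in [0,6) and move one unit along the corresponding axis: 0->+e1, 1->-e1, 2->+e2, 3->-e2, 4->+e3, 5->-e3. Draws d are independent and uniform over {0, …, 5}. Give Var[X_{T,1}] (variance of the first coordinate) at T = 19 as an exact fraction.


Outcome values over d=0..5: [1, -1, 0, 0, 0, 0]
Σy = 0, Σy² = 2, M = 6
μ = 0/6 = 0,  σ² = 2/6 − (0)² = 1/3
Independent increments: Var[X_19] = 19·σ² = 19·(1/3) = 19/3

19/3


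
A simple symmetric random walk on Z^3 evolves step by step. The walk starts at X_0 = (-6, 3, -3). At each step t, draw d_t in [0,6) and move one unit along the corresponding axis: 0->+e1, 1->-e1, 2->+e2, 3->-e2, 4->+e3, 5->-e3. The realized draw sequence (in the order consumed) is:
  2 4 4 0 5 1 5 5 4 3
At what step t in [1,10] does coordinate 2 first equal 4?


1

t=0: X=(-6, 3, -3), d=2 → +e2, X_1=(-6, 4, -3)
t=1: X=(-6, 4, -3), d=4 → +e3, X_2=(-6, 4, -2)
t=2: X=(-6, 4, -2), d=4 → +e3, X_3=(-6, 4, -1)
t=3: X=(-6, 4, -1), d=0 → +e1, X_4=(-5, 4, -1)
t=4: X=(-5, 4, -1), d=5 → -e3, X_5=(-5, 4, -2)
t=5: X=(-5, 4, -2), d=1 → -e1, X_6=(-6, 4, -2)
t=6: X=(-6, 4, -2), d=5 → -e3, X_7=(-6, 4, -3)
t=7: X=(-6, 4, -3), d=5 → -e3, X_8=(-6, 4, -4)
t=8: X=(-6, 4, -4), d=4 → +e3, X_9=(-6, 4, -3)
t=9: X=(-6, 4, -3), d=3 → -e2, X_10=(-6, 3, -3)


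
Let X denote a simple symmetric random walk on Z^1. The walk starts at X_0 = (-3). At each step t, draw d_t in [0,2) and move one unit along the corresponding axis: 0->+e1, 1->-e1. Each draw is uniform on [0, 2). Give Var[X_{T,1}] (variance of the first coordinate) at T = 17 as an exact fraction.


17

Outcome values over d=0..1: [1, -1]
Σy = 0, Σy² = 2, M = 2
μ = 0/2 = 0,  σ² = 2/2 − (0)² = 1
Independent increments: Var[X_17] = 17·σ² = 17·(1) = 17
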